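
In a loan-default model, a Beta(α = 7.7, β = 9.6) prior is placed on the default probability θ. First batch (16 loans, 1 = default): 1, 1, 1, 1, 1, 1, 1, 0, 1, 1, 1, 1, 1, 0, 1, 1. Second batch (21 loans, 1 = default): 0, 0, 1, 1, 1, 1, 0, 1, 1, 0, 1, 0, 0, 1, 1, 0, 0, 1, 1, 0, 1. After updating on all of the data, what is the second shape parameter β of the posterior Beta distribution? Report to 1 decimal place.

20.6

The Beta prior is conjugate to a Binomial/Bernoulli likelihood; the update adds successes to α and failures to β.
After batch 1: Beta(7.7+14, 9.6+2) = Beta(21.7, 11.6).
After batch 2: Beta(21.7+12, 11.6+9) = Beta(33.7, 20.6).
Posterior β = 20.6.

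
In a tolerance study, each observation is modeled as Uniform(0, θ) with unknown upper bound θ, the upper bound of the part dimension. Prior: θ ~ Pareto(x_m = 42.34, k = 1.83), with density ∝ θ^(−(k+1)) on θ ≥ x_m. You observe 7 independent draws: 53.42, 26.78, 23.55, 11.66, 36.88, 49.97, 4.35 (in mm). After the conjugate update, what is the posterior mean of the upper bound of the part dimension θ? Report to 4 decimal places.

60.2425

A Pareto(scale x_m, shape k) prior on the upper bound θ of Uniform(0, θ) is conjugate: posterior is Pareto(max(x_m, max xᵢ), k + n).
Sample maximum = 53.42; prior scale x_m = 42.34 → posterior scale = max = 53.42.
Posterior shape = 1.83 + 7 = 8.83.
E[θ|data] = k·x_m/(k−1) = 8.83·53.42/7.83 = 60.2425.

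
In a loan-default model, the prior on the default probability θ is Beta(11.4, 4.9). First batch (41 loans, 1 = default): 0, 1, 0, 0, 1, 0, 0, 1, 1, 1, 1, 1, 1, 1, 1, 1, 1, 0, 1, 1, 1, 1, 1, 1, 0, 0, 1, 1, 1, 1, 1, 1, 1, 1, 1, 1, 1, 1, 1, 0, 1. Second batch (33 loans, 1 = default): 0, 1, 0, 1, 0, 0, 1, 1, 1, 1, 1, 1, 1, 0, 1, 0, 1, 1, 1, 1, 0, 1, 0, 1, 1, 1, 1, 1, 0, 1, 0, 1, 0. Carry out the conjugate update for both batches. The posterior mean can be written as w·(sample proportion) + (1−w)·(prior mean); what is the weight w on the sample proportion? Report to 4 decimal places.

0.8195

The Beta prior is conjugate to a Binomial/Bernoulli likelihood; the update adds successes to α and failures to β.
Total number of loans: n = 41 + 33 = 74.
Posterior mean = (α₀+k)/(α₀+β₀+n) = [n/(α₀+β₀+n)]·(k/n) + [(α₀+β₀)/(α₀+β₀+n)]·α₀/(α₀+β₀), so only n and the prior enter the weight.
The weight on the data is w = n/(α₀+β₀+n) = 74/(11.4+4.9+74) = 74/90.3 = 0.8195.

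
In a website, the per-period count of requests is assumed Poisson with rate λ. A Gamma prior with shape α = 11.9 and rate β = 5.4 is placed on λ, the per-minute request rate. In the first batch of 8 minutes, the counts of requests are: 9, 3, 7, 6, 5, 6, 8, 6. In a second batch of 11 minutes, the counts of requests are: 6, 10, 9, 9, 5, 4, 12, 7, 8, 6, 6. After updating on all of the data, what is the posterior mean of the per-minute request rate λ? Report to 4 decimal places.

With a Gamma(shape α, rate β) prior, the Poisson likelihood is conjugate: the posterior is Gamma(α + ΣXᵢ, β + n).
Batch 1: sum of counts S = 50 over n = 8 minutes.
After batch 1: Gamma(α+S, β+n) = Gamma(11.9+50, 5.4+8) = Gamma(61.9, 13.4).
Batch 2: sum of counts S = 82 over n = 11 minutes.
After batch 2: Gamma(α+S, β+n) = Gamma(61.9+82, 13.4+11) = Gamma(143.9, 24.4).
Posterior mean = α/β = 143.9/24.4 = 5.8975.

5.8975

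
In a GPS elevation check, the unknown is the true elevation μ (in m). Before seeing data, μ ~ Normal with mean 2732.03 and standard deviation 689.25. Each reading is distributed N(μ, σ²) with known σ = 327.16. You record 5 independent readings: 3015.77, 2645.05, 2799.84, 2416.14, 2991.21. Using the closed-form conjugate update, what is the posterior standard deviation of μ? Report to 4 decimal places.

For Normal data with known variance σ², a Normal(μ₀, σ₀²) prior on μ is conjugate. Posterior precision = 1/σ₀² + n/σ²; posterior mean is the precision-weighted average of μ₀ and x̄.
σ₀² = 689.25² = 475065.5625, σ² = 327.16² = 107033.6656; σ² + n·σ₀² = 107033.6656 + 5·475065.5625 = 2482361.4781.
Posterior precision = 1/σ₀² + n/σ² = 1/475065.5625 + 5/107033.6656 = (σ² + n·σ₀²)/(σ₀²σ²) = 2482361.4781/(475065.5625·107033.6656); posterior variance σₙ² = σ₀²σ²/(σ² + n·σ₀²) = 475065.5625·107033.6656/2482361.4781 = 20483.724471.
Posterior SD = √σₙ² = √(475065.5625·107033.6656/2482361.4781) = 143.1214.

143.1214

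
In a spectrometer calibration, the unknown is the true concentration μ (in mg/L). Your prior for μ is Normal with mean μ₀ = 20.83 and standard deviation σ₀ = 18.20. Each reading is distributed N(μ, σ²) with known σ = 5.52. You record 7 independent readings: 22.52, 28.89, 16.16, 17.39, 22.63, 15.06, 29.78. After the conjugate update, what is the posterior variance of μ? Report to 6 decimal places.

For Normal data with known variance σ², a Normal(μ₀, σ₀²) prior on μ is conjugate. Posterior precision = 1/σ₀² + n/σ²; posterior mean is the precision-weighted average of μ₀ and x̄.
σ₀² = 18.20² = 331.24, σ² = 5.52² = 30.4704; σ² + n·σ₀² = 30.4704 + 7·331.24 = 2349.1504.
Posterior precision = 1/σ₀² + n/σ² = 1/331.24 + 7/30.4704 = (σ² + n·σ₀²)/(σ₀²σ²) = 2349.1504/(331.24·30.4704); posterior variance σₙ² = σ₀²σ²/(σ² + n·σ₀²) = 331.24·30.4704/2349.1504 = 4.296453.

4.296453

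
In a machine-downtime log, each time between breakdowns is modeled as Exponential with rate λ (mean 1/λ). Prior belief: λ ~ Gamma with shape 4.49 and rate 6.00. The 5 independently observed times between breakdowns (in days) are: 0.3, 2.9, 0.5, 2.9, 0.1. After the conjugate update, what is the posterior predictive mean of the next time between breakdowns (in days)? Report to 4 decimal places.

1.4959

With a Gamma(shape α, rate β) prior on the exponential rate λ, the posterior after n observations with total T = Σxᵢ is Gamma(α+n, β+T).
Sum of observations T = 6.7 days; n = 5.
Posterior: Gamma(4.49+5, 6.00+6.7) = Gamma(9.49, 12.70).
The predictive distribution for the next observation is Lomax; its mean is β/(α−1) = 12.70/8.49 = 1.4959.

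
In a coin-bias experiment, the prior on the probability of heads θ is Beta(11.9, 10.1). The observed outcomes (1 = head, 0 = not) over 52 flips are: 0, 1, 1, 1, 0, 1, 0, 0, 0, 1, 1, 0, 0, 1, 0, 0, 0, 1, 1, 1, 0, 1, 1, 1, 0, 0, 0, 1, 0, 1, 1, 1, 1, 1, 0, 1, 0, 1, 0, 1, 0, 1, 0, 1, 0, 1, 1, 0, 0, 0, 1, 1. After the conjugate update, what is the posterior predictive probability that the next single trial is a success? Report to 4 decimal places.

The Beta prior is conjugate to a Binomial/Bernoulli likelihood; the update adds successes to α and failures to β.
Posterior: Beta(α+k, β+n−k) = Beta(11.9+28, 10.1+24) = Beta(39.9, 34.1).
For a single future Bernoulli trial, P(success | data) = α/(α+β) = 0.5392.

0.5392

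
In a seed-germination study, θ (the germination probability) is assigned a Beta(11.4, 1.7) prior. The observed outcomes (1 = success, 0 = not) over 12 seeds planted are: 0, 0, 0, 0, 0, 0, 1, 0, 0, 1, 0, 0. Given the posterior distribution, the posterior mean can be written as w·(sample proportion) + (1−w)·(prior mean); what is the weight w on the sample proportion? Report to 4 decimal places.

0.4781

The Beta prior is conjugate to a Binomial/Bernoulli likelihood; the update adds successes to α and failures to β.
Posterior mean = (α₀+k)/(α₀+β₀+n) = [n/(α₀+β₀+n)]·(k/n) + [(α₀+β₀)/(α₀+β₀+n)]·α₀/(α₀+β₀), so only n and the prior enter the weight.
The weight on the data is w = n/(α₀+β₀+n) = 12/(11.4+1.7+12) = 12/25.1 = 0.4781.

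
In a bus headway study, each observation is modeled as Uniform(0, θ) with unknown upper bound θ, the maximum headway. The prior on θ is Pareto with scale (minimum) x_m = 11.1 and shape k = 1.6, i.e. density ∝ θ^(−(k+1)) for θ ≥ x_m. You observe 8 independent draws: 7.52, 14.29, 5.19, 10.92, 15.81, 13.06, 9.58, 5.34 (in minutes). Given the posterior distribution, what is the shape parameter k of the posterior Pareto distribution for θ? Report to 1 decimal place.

9.6

A Pareto(scale x_m, shape k) prior on the upper bound θ of Uniform(0, θ) is conjugate: posterior is Pareto(max(x_m, max xᵢ), k + n).
Sample maximum = 15.81; prior scale x_m = 11.1 → posterior scale = max = 15.81.
Posterior shape = 1.6 + 8 = 9.6.
Posterior shape k = 9.6.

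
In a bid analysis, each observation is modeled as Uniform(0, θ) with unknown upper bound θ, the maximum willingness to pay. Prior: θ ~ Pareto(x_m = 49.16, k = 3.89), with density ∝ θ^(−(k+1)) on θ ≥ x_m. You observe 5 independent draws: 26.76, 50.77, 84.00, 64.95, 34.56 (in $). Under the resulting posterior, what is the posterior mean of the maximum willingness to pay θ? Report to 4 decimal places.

94.6464

A Pareto(scale x_m, shape k) prior on the upper bound θ of Uniform(0, θ) is conjugate: posterior is Pareto(max(x_m, max xᵢ), k + n).
Sample maximum = 84.00; prior scale x_m = 49.16 → posterior scale = max = 84.00.
Posterior shape = 3.89 + 5 = 8.89.
E[θ|data] = k·x_m/(k−1) = 8.89·84.00/7.89 = 94.6464.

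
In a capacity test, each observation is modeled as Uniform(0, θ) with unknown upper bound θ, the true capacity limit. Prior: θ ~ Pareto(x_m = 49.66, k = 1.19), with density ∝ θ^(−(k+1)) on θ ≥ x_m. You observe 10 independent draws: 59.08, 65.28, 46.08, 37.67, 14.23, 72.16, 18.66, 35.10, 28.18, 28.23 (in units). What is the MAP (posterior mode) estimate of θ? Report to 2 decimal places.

72.16

A Pareto(scale x_m, shape k) prior on the upper bound θ of Uniform(0, θ) is conjugate: posterior is Pareto(max(x_m, max xᵢ), k + n).
Sample maximum = 72.16; prior scale x_m = 49.66 → posterior scale = max = 72.16.
Posterior shape = 1.19 + 10 = 11.19.
The Pareto density is decreasing on [x_m, ∞), so the mode is x_m = 72.16.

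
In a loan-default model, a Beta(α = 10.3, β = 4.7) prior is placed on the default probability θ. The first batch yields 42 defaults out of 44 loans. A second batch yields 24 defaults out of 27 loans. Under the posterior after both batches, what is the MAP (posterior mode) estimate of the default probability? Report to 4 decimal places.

0.8964

The Beta prior is conjugate to a Binomial/Bernoulli likelihood; the update adds successes to α and failures to β.
After batch 1: Beta(10.3+42, 4.7+2) = Beta(52.3, 6.7).
After batch 2: Beta(52.3+24, 6.7+3) = Beta(76.3, 9.7).
Mode of Beta(a,b) for a,b>1 is (a−1)/(a+b−2) = 75.3/84.0 = 0.8964.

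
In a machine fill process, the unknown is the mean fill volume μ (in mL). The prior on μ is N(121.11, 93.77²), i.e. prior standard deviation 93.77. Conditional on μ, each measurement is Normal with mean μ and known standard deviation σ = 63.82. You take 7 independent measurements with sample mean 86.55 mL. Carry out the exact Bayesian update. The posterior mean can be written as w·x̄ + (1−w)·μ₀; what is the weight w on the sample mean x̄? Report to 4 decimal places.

0.9379

For Normal data with known variance σ², a Normal(μ₀, σ₀²) prior on μ is conjugate. Posterior precision = 1/σ₀² + n/σ²; posterior mean is the precision-weighted average of μ₀ and x̄.
σ₀² = 93.77² = 8792.8129, σ² = 63.82² = 4072.9924. Prior precision 1/σ₀² = 1/8792.8129; data precision n/σ² = 7/4072.9924.
w = (n/σ²)/(1/σ₀² + n/σ²) = n·σ₀²/(σ² + n·σ₀²) = 7·8792.8129/(4072.9924 + 7·8792.8129) = 61549.6903/65622.6827 = 0.9379.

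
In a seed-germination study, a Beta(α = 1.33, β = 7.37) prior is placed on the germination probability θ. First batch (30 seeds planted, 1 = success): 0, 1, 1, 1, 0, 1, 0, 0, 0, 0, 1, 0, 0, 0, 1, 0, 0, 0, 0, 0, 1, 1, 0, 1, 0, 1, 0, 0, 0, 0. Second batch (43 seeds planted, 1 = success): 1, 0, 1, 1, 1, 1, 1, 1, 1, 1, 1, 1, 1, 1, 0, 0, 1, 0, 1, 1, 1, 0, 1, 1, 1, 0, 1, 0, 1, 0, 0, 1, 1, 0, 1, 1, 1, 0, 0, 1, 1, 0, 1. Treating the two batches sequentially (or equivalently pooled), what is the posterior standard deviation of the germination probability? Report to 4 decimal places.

The Beta prior is conjugate to a Binomial/Bernoulli likelihood; the update adds successes to α and failures to β.
After batch 1: Beta(1.33+10, 7.37+20) = Beta(11.33, 27.37).
After batch 2: Beta(11.33+30, 27.37+13) = Beta(41.33, 40.37).
Var = αβ/((α+β)²(α+β+1)) = 41.33·40.37/(81.70²·82.70) = 0.00302256; SD = √0.00302256 = 0.0550.

0.0550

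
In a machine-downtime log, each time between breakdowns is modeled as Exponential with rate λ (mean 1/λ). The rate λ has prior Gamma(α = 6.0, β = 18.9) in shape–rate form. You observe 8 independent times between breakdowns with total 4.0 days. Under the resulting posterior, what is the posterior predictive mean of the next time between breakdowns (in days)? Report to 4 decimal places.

1.7615

With a Gamma(shape α, rate β) prior on the exponential rate λ, the posterior after n observations with total T = Σxᵢ is Gamma(α+n, β+T).
Posterior: Gamma(6.0+8, 18.9+4.0) = Gamma(14.0, 22.9).
The predictive distribution for the next observation is Lomax; its mean is β/(α−1) = 22.9/13.0 = 1.7615.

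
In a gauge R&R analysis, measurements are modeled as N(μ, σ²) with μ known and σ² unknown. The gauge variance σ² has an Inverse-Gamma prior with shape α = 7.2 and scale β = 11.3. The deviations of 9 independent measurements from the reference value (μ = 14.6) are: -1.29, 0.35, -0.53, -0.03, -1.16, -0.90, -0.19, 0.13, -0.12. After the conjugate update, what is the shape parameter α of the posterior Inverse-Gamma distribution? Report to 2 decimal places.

11.70

With known mean μ and an Inverse-Gamma(α, β) prior on σ², the Normal likelihood is conjugate: posterior is Inv-Gamma(α + n/2, β + Σ(xᵢ−μ)²/2).
Σ(xᵢ−μ)² = (-1.29)² + (0.35)² + (-0.53)² + (-0.03)² + (-1.16)² + (-0.90)² + (-0.19)² + (0.13)² + (-0.12)² = 4.2914.
Posterior: Inv-Gamma(7.2 + 9/2, 11.3 + 4.2914/2) = Inv-Gamma(11.70, 13.44570).
Posterior α = 11.70.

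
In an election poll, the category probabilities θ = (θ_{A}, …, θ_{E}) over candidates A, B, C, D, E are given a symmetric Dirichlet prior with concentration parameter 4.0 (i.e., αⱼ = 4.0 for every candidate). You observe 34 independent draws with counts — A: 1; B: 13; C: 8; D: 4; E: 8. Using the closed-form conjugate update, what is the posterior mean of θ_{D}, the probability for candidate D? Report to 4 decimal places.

0.1481

The Dirichlet prior is conjugate to the Multinomial likelihood: each posterior αⱼ = prior αⱼ + observed count nⱼ.
Posterior concentration: (5.0, 17.0, 12.0, 8.0, 12.0), total = 54.0.
E[θ_{D}|data] = α_{D}/Σα = 8.0/54.0 = 0.1481.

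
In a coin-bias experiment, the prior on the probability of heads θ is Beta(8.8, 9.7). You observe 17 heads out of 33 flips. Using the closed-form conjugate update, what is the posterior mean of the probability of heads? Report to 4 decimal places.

0.5010

The Beta prior is conjugate to a Binomial/Bernoulli likelihood; the update adds successes to α and failures to β.
Posterior: Beta(α+k, β+n−k) = Beta(8.8+17, 9.7+16) = Beta(25.8, 25.7).
Posterior mean = α/(α+β) = 25.8/51.5 = 0.5010.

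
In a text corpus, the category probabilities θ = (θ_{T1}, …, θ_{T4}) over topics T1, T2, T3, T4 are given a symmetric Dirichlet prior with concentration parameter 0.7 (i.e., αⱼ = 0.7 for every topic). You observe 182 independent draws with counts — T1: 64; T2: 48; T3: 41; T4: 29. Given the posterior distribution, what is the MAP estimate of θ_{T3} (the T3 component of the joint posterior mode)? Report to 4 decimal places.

The Dirichlet prior is conjugate to the Multinomial likelihood: each posterior αⱼ = prior αⱼ + observed count nⱼ.
Posterior concentration: (64.7, 48.7, 41.7, 29.7), total = 184.8.
Joint mode component: (α_{T3}−1)/(Σα−K) = 40.7/180.8 = 0.2251.

0.2251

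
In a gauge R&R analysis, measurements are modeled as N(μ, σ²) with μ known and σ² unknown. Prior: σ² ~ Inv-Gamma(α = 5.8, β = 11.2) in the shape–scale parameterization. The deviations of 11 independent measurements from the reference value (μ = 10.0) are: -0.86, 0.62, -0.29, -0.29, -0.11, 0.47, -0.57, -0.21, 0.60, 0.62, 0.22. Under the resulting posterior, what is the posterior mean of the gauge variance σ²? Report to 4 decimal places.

1.2178

With known mean μ and an Inverse-Gamma(α, β) prior on σ², the Normal likelihood is conjugate: posterior is Inv-Gamma(α + n/2, β + Σ(xᵢ−μ)²/2).
Σ(xᵢ−μ)² = (-0.86)² + (0.62)² + (-0.29)² + (-0.29)² + (-0.11)² + (0.47)² + (-0.57)² + (-0.21)² + (0.60)² + (0.62)² + (0.22)² = 2.6870.
Posterior: Inv-Gamma(5.8 + 11/2, 11.2 + 2.6870/2) = Inv-Gamma(11.30, 12.54350).
E[σ²|data] = β/(α−1) = 12.54350/10.30 = 1.2178.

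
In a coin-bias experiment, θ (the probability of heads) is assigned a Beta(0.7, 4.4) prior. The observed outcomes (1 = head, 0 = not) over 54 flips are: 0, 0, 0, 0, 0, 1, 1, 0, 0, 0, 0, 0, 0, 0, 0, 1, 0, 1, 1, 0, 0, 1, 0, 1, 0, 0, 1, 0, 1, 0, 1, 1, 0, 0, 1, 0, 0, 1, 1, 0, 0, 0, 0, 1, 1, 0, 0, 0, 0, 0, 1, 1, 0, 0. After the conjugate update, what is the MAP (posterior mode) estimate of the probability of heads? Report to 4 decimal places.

The Beta prior is conjugate to a Binomial/Bernoulli likelihood; the update adds successes to α and failures to β.
Posterior: Beta(α+k, β+n−k) = Beta(0.7+18, 4.4+36) = Beta(18.7, 40.4).
Mode of Beta(a,b) for a,b>1 is (a−1)/(a+b−2) = 17.7/57.1 = 0.3100.

0.3100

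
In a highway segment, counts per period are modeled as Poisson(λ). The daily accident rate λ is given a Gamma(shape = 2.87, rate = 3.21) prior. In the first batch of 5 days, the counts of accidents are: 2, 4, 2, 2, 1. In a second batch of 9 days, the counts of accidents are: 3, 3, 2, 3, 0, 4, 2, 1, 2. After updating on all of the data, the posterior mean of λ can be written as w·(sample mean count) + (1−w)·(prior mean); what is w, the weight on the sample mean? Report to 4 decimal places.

0.8135

With a Gamma(shape α, rate β) prior, the Poisson likelihood is conjugate: the posterior is Gamma(α + ΣXᵢ, β + n).
Total number of days: n = 5 + 9 = 14.
Posterior mean = (α₀+S)/(β₀+n) = [n/(β₀+n)]·(S/n) + [β₀/(β₀+n)]·(α₀/β₀), so only n and β₀ enter the weight.
Weight on data w = n/(β₀+n) = 14/(3.21+14) = 14/17.21 = 0.8135.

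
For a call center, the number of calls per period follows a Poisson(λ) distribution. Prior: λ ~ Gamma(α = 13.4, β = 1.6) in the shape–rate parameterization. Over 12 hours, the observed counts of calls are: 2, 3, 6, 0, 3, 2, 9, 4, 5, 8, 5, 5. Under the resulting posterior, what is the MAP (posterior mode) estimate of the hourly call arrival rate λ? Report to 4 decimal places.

With a Gamma(shape α, rate β) prior, the Poisson likelihood is conjugate: the posterior is Gamma(α + ΣXᵢ, β + n).
Sum of counts S = 52 over n = 12 hours.
Posterior: Gamma(α+S, β+n) = Gamma(13.4+52, 1.6+12) = Gamma(65.4, 13.6).
Mode of Gamma(α,β) for α≥1 is (α−1)/β = 64.4/13.6 = 4.7353.

4.7353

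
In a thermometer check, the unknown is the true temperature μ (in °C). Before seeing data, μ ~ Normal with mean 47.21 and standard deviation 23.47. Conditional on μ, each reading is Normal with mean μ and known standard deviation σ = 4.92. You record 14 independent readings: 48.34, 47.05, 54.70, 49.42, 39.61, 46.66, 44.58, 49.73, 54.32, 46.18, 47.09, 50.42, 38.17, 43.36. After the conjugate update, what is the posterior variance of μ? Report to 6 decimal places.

For Normal data with known variance σ², a Normal(μ₀, σ₀²) prior on μ is conjugate. Posterior precision = 1/σ₀² + n/σ²; posterior mean is the precision-weighted average of μ₀ and x̄.
σ₀² = 23.47² = 550.8409, σ² = 4.92² = 24.2064; σ² + n·σ₀² = 24.2064 + 14·550.8409 = 7735.979.
Posterior precision = 1/σ₀² + n/σ² = 1/550.8409 + 14/24.2064 = (σ² + n·σ₀²)/(σ₀²σ²) = 7735.979/(550.8409·24.2064); posterior variance σₙ² = σ₀²σ²/(σ² + n·σ₀²) = 550.8409·24.2064/7735.979 = 1.723618.

1.723618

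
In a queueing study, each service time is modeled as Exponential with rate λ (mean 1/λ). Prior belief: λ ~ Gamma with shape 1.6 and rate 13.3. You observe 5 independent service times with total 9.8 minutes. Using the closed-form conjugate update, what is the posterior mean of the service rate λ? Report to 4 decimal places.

With a Gamma(shape α, rate β) prior on the exponential rate λ, the posterior after n observations with total T = Σxᵢ is Gamma(α+n, β+T).
Posterior: Gamma(1.6+5, 13.3+9.8) = Gamma(6.6, 23.1).
Posterior mean of λ = α/β = 6.6/23.1 = 0.2857.

0.2857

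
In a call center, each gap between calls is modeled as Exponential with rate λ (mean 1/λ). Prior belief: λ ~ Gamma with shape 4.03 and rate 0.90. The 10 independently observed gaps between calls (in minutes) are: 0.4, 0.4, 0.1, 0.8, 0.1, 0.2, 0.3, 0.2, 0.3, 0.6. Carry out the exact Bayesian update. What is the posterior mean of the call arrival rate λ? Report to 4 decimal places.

With a Gamma(shape α, rate β) prior on the exponential rate λ, the posterior after n observations with total T = Σxᵢ is Gamma(α+n, β+T).
Sum of observations T = 3.4 minutes; n = 10.
Posterior: Gamma(4.03+10, 0.90+3.4) = Gamma(14.03, 4.30).
Posterior mean of λ = α/β = 14.03/4.30 = 3.2628.

3.2628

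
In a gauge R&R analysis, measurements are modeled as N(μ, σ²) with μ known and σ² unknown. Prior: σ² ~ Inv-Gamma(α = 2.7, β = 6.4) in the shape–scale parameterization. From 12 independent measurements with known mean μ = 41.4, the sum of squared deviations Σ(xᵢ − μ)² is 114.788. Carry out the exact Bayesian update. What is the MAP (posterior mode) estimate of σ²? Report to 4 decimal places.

6.5767

With known mean μ and an Inverse-Gamma(α, β) prior on σ², the Normal likelihood is conjugate: posterior is Inv-Gamma(α + n/2, β + Σ(xᵢ−μ)²/2).
Posterior: Inv-Gamma(2.7 + 12/2, 6.4 + 114.788/2) = Inv-Gamma(8.70, 63.7940).
Mode = β/(α+1) = 63.7940/9.70 = 6.5767.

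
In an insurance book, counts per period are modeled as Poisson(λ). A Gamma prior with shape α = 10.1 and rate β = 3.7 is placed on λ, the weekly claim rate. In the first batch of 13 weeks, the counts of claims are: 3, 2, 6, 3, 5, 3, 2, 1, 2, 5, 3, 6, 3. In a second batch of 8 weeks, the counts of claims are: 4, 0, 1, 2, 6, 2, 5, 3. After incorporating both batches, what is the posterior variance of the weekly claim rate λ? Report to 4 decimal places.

0.1264

With a Gamma(shape α, rate β) prior, the Poisson likelihood is conjugate: the posterior is Gamma(α + ΣXᵢ, β + n).
Batch 1: sum of counts S = 44 over n = 13 weeks.
After batch 1: Gamma(α+S, β+n) = Gamma(10.1+44, 3.7+13) = Gamma(54.1, 16.7).
Batch 2: sum of counts S = 23 over n = 8 weeks.
After batch 2: Gamma(α+S, β+n) = Gamma(54.1+23, 16.7+8) = Gamma(77.1, 24.7).
Var = α/β² = 77.1/24.7² = 0.1264.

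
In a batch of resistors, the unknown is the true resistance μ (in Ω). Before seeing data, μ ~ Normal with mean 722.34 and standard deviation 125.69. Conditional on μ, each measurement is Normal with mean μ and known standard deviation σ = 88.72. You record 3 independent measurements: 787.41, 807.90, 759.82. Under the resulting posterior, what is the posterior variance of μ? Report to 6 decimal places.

For Normal data with known variance σ², a Normal(μ₀, σ₀²) prior on μ is conjugate. Posterior precision = 1/σ₀² + n/σ²; posterior mean is the precision-weighted average of μ₀ and x̄.
σ₀² = 125.69² = 15797.9761, σ² = 88.72² = 7871.2384; σ² + n·σ₀² = 7871.2384 + 3·15797.9761 = 55265.1667.
Posterior precision = 1/σ₀² + n/σ² = 1/15797.9761 + 3/7871.2384 = (σ² + n·σ₀²)/(σ₀²σ²) = 55265.1667/(15797.9761·7871.2384); posterior variance σₙ² = σ₀²σ²/(σ² + n·σ₀²) = 15797.9761·7871.2384/55265.1667 = 2250.054484.

2250.054484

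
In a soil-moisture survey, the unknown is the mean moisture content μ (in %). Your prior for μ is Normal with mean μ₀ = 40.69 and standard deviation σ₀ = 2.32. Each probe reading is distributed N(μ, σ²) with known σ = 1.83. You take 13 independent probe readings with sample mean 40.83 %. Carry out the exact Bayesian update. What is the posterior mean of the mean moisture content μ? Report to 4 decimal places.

40.8236

For Normal data with known variance σ², a Normal(μ₀, σ₀²) prior on μ is conjugate. Posterior precision = 1/σ₀² + n/σ²; posterior mean is the precision-weighted average of μ₀ and x̄.
n·x̄ = 13·40.83 = 530.79.
σ₀² = 2.32² = 5.3824, σ² = 1.83² = 3.3489; σ² + n·σ₀² = 3.3489 + 13·5.3824 = 73.3201.
Posterior mean = (μ₀/σ₀² + n·x̄/σ²)/(1/σ₀² + n/σ²) = (σ²·μ₀ + σ₀²·n·x̄)/(σ² + n·σ₀²) = (3.3489·40.69 + 5.3824·530.79)/73.3201 = 2993.190837/73.3201 = 40.8236.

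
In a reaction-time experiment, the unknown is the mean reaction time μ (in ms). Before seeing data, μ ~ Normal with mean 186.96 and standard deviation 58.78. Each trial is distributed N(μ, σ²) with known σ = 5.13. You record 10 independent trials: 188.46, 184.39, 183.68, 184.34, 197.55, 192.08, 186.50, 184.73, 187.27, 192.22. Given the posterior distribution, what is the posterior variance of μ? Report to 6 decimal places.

For Normal data with known variance σ², a Normal(μ₀, σ₀²) prior on μ is conjugate. Posterior precision = 1/σ₀² + n/σ²; posterior mean is the precision-weighted average of μ₀ and x̄.
σ₀² = 58.78² = 3455.0884, σ² = 5.13² = 26.3169; σ² + n·σ₀² = 26.3169 + 10·3455.0884 = 34577.2009.
Posterior precision = 1/σ₀² + n/σ² = 1/3455.0884 + 10/26.3169 = (σ² + n·σ₀²)/(σ₀²σ²) = 34577.2009/(3455.0884·26.3169); posterior variance σₙ² = σ₀²σ²/(σ² + n·σ₀²) = 3455.0884·26.3169/34577.2009 = 2.629687.

2.629687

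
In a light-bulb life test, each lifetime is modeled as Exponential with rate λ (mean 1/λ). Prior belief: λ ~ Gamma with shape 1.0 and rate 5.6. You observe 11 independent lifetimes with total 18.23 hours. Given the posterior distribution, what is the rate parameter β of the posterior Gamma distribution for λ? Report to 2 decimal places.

With a Gamma(shape α, rate β) prior on the exponential rate λ, the posterior after n observations with total T = Σxᵢ is Gamma(α+n, β+T).
Posterior: Gamma(1.0+11, 5.6+18.23) = Gamma(12.0, 23.83).
Posterior β = 23.83.

23.83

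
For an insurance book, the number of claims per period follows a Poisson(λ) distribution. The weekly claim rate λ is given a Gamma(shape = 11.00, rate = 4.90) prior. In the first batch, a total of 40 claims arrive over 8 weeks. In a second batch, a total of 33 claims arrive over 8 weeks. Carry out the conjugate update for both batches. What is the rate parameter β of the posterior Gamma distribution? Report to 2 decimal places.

20.90

With a Gamma(shape α, rate β) prior, the Poisson likelihood is conjugate: the posterior is Gamma(α + ΣXᵢ, β + n).
After batch 1: Gamma(α+S, β+n) = Gamma(11.00+40, 4.90+8) = Gamma(51.00, 12.90).
After batch 2: Gamma(α+S, β+n) = Gamma(51.00+33, 12.90+8) = Gamma(84.00, 20.90).
Posterior β = 20.90.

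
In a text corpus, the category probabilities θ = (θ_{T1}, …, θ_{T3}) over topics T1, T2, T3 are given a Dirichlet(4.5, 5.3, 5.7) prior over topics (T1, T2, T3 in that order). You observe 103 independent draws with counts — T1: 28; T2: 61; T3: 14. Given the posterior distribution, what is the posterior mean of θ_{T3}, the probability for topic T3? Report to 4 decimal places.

0.1662

The Dirichlet prior is conjugate to the Multinomial likelihood: each posterior αⱼ = prior αⱼ + observed count nⱼ.
Posterior concentration: (32.5, 66.3, 19.7), total = 118.5.
E[θ_{T3}|data] = α_{T3}/Σα = 19.7/118.5 = 0.1662.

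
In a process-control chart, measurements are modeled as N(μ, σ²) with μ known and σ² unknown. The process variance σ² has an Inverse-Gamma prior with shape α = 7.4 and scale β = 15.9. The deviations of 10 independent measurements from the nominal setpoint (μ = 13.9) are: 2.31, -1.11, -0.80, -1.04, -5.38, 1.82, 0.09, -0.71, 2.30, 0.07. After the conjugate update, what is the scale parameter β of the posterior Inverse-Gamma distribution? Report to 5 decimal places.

With known mean μ and an Inverse-Gamma(α, β) prior on σ², the Normal likelihood is conjugate: posterior is Inv-Gamma(α + n/2, β + Σ(xᵢ−μ)²/2).
Σ(xᵢ−μ)² = (2.31)² + (-1.11)² + (-0.80)² + (-1.04)² + (-5.38)² + (1.82)² + (0.09)² + (-0.71)² + (2.30)² + (0.07)² = 46.3537.
Posterior: Inv-Gamma(7.4 + 10/2, 15.9 + 46.3537/2) = Inv-Gamma(12.40, 39.07685).
Posterior β = 39.07685.

39.07685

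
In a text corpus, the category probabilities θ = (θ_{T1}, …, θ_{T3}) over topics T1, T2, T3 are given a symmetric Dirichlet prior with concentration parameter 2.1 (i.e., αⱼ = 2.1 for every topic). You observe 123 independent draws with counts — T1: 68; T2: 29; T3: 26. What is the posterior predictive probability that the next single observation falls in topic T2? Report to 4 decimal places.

0.2405

The Dirichlet prior is conjugate to the Multinomial likelihood: each posterior αⱼ = prior αⱼ + observed count nⱼ.
Posterior concentration: (70.1, 31.1, 28.1), total = 129.3.
P(next = T2 | data) = α_{T2}/Σα = 0.2405.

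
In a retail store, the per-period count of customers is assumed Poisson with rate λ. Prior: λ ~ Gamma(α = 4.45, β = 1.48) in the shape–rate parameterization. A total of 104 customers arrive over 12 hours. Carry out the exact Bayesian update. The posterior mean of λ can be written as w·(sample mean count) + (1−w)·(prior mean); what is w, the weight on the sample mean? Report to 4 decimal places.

0.8902

With a Gamma(shape α, rate β) prior, the Poisson likelihood is conjugate: the posterior is Gamma(α + ΣXᵢ, β + n).
Posterior mean = (α₀+S)/(β₀+n) = [n/(β₀+n)]·(S/n) + [β₀/(β₀+n)]·(α₀/β₀), so only n and β₀ enter the weight.
Weight on data w = n/(β₀+n) = 12/(1.48+12) = 12/13.48 = 0.8902.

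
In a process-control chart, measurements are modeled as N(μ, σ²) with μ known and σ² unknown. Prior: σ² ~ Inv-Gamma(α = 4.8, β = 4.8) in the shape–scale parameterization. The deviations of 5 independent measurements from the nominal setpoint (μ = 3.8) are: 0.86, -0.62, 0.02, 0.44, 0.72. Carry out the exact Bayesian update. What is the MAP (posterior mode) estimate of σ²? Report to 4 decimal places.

0.6889

With known mean μ and an Inverse-Gamma(α, β) prior on σ², the Normal likelihood is conjugate: posterior is Inv-Gamma(α + n/2, β + Σ(xᵢ−μ)²/2).
Σ(xᵢ−μ)² = (0.86)² + (-0.62)² + (0.02)² + (0.44)² + (0.72)² = 1.8364.
Posterior: Inv-Gamma(4.8 + 5/2, 4.8 + 1.8364/2) = Inv-Gamma(7.30, 5.71820).
Mode = β/(α+1) = 5.71820/8.30 = 0.6889.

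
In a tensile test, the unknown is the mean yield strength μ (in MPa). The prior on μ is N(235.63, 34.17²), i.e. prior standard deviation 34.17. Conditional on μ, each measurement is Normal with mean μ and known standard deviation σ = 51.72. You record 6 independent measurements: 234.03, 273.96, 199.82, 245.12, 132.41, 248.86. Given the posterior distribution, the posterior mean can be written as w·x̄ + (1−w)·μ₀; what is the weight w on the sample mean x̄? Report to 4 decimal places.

For Normal data with known variance σ², a Normal(μ₀, σ₀²) prior on μ is conjugate. Posterior precision = 1/σ₀² + n/σ²; posterior mean is the precision-weighted average of μ₀ and x̄.
σ₀² = 34.17² = 1167.5889, σ² = 51.72² = 2674.9584. Prior precision 1/σ₀² = 1/1167.5889; data precision n/σ² = 6/2674.9584.
w = (n/σ²)/(1/σ₀² + n/σ²) = n·σ₀²/(σ² + n·σ₀²) = 6·1167.5889/(2674.9584 + 6·1167.5889) = 7005.5334/9680.4918 = 0.7237.

0.7237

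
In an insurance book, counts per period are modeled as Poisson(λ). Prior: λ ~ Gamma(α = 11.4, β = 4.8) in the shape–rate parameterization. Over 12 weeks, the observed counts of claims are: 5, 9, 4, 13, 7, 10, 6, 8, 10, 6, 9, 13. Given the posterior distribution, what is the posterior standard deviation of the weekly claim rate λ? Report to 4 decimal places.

0.6283

With a Gamma(shape α, rate β) prior, the Poisson likelihood is conjugate: the posterior is Gamma(α + ΣXᵢ, β + n).
Sum of counts S = 100 over n = 12 weeks.
Posterior: Gamma(α+S, β+n) = Gamma(11.4+100, 4.8+12) = Gamma(111.4, 16.8).
SD = √α/β = √111.4/16.8 = 0.6283.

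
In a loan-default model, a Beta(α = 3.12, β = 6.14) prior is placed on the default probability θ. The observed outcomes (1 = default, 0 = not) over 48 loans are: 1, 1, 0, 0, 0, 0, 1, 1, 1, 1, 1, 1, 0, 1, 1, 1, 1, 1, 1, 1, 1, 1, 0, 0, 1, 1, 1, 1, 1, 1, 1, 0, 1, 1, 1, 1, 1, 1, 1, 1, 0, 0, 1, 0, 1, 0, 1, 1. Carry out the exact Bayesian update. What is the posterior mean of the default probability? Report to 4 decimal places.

0.6832

The Beta prior is conjugate to a Binomial/Bernoulli likelihood; the update adds successes to α and failures to β.
Posterior: Beta(α+k, β+n−k) = Beta(3.12+36, 6.14+12) = Beta(39.12, 18.14).
Posterior mean = α/(α+β) = 39.12/57.26 = 0.6832.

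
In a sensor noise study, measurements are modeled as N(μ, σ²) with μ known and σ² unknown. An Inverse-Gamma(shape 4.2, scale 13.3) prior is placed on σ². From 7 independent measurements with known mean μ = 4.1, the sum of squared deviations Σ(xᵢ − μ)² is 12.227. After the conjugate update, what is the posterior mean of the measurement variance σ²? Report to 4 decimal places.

With known mean μ and an Inverse-Gamma(α, β) prior on σ², the Normal likelihood is conjugate: posterior is Inv-Gamma(α + n/2, β + Σ(xᵢ−μ)²/2).
Posterior: Inv-Gamma(4.2 + 7/2, 13.3 + 12.227/2) = Inv-Gamma(7.70, 19.4135).
E[σ²|data] = β/(α−1) = 19.4135/6.70 = 2.8975.

2.8975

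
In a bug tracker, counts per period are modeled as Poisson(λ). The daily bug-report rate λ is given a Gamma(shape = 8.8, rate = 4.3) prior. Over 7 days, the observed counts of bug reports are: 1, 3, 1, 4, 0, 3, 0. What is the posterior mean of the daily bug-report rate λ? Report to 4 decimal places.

With a Gamma(shape α, rate β) prior, the Poisson likelihood is conjugate: the posterior is Gamma(α + ΣXᵢ, β + n).
Sum of counts S = 12 over n = 7 days.
Posterior: Gamma(α+S, β+n) = Gamma(8.8+12, 4.3+7) = Gamma(20.8, 11.3).
Posterior mean = α/β = 20.8/11.3 = 1.8407.

1.8407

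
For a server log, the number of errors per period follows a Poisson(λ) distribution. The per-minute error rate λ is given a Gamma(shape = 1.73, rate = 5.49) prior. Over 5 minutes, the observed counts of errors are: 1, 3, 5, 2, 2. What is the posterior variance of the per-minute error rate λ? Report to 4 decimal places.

0.1339

With a Gamma(shape α, rate β) prior, the Poisson likelihood is conjugate: the posterior is Gamma(α + ΣXᵢ, β + n).
Sum of counts S = 13 over n = 5 minutes.
Posterior: Gamma(α+S, β+n) = Gamma(1.73+13, 5.49+5) = Gamma(14.73, 10.49).
Var = α/β² = 14.73/10.49² = 0.1339.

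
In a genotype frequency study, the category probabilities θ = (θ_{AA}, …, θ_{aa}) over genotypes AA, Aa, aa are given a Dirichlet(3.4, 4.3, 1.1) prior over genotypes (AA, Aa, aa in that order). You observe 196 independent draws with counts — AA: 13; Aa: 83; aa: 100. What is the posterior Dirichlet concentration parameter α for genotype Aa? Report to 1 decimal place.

The Dirichlet prior is conjugate to the Multinomial likelihood: each posterior αⱼ = prior αⱼ + observed count nⱼ.
Posterior concentration: (16.4, 87.3, 101.1), total = 204.8.
α_{Aa} = 4.3 + 83 = 87.3.

87.3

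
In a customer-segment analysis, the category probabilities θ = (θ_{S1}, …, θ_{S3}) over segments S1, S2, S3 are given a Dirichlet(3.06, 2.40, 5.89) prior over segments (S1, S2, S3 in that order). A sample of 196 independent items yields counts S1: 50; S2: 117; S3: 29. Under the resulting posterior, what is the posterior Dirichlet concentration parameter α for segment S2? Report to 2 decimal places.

119.40

The Dirichlet prior is conjugate to the Multinomial likelihood: each posterior αⱼ = prior αⱼ + observed count nⱼ.
Posterior concentration: (53.06, 119.40, 34.89), total = 207.35.
α_{S2} = 2.40 + 117 = 119.40.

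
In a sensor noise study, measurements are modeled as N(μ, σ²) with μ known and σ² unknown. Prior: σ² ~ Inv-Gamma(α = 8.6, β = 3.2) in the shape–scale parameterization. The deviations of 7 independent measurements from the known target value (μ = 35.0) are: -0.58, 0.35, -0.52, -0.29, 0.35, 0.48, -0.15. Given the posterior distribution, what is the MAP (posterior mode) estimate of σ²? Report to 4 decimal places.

0.2896

With known mean μ and an Inverse-Gamma(α, β) prior on σ², the Normal likelihood is conjugate: posterior is Inv-Gamma(α + n/2, β + Σ(xᵢ−μ)²/2).
Σ(xᵢ−μ)² = (-0.58)² + (0.35)² + (-0.52)² + (-0.29)² + (0.35)² + (0.48)² + (-0.15)² = 1.1888.
Posterior: Inv-Gamma(8.6 + 7/2, 3.2 + 1.1888/2) = Inv-Gamma(12.10, 3.79440).
Mode = β/(α+1) = 3.79440/13.10 = 0.2896.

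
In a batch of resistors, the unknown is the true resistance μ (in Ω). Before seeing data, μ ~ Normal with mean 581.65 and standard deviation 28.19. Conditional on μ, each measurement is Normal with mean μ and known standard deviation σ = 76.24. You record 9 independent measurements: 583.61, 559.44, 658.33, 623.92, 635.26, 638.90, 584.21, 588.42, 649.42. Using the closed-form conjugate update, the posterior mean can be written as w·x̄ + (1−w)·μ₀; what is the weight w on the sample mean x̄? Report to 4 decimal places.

For Normal data with known variance σ², a Normal(μ₀, σ₀²) prior on μ is conjugate. Posterior precision = 1/σ₀² + n/σ²; posterior mean is the precision-weighted average of μ₀ and x̄.
σ₀² = 28.19² = 794.6761, σ² = 76.24² = 5812.5376. Prior precision 1/σ₀² = 1/794.6761; data precision n/σ² = 9/5812.5376.
w = (n/σ²)/(1/σ₀² + n/σ²) = n·σ₀²/(σ² + n·σ₀²) = 9·794.6761/(5812.5376 + 9·794.6761) = 7152.0849/12964.6225 = 0.5517.

0.5517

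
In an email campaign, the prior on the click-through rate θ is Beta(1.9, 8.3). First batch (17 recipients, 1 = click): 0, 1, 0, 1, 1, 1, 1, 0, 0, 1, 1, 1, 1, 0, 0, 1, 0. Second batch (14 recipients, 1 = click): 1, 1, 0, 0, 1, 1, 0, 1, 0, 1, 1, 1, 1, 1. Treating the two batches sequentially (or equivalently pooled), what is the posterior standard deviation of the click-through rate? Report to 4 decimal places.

The Beta prior is conjugate to a Binomial/Bernoulli likelihood; the update adds successes to α and failures to β.
After batch 1: Beta(1.9+10, 8.3+7) = Beta(11.9, 15.3).
After batch 2: Beta(11.9+10, 15.3+4) = Beta(21.9, 19.3).
Var = αβ/((α+β)²(α+β+1)) = 21.9·19.3/(41.2²·42.2) = 0.00590058; SD = √0.00590058 = 0.0768.

0.0768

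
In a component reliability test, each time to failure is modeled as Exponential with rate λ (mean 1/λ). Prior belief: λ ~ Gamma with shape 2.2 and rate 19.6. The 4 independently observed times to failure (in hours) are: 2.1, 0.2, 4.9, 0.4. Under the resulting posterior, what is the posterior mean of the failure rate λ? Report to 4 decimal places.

0.2279

With a Gamma(shape α, rate β) prior on the exponential rate λ, the posterior after n observations with total T = Σxᵢ is Gamma(α+n, β+T).
Sum of observations T = 7.6 hours; n = 4.
Posterior: Gamma(2.2+4, 19.6+7.6) = Gamma(6.2, 27.2).
Posterior mean of λ = α/β = 6.2/27.2 = 0.2279.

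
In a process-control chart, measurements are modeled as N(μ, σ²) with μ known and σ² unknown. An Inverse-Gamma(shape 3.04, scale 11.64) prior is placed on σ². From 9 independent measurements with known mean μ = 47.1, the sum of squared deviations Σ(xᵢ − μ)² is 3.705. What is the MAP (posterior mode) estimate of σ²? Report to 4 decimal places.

1.5799

With known mean μ and an Inverse-Gamma(α, β) prior on σ², the Normal likelihood is conjugate: posterior is Inv-Gamma(α + n/2, β + Σ(xᵢ−μ)²/2).
Posterior: Inv-Gamma(3.04 + 9/2, 11.64 + 3.705/2) = Inv-Gamma(7.54, 13.4925).
Mode = β/(α+1) = 13.4925/8.54 = 1.5799.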